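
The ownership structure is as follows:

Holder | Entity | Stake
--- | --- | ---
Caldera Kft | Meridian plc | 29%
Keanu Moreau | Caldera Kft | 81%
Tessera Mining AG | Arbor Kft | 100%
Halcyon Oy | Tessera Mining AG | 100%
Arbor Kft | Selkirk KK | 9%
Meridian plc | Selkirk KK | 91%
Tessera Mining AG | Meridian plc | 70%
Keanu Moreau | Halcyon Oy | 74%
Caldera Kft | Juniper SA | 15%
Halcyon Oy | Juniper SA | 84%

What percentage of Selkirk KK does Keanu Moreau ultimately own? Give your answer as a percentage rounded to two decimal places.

Keanu reaches Selkirk along 3 paths.
Via Halcyon → Tessera → Arbor: 74% × 100% × 100% × 9% = 6.66%.
Via Caldera → Meridian: 81% × 29% × 91% = 21.3759%.
Via Halcyon → Tessera → Meridian: 74% × 100% × 70% × 91% = 47.138%.
Total: 6.66% + 21.3759% + 47.138% = 75.1739%.
Rounded: 75.17%.

75.17%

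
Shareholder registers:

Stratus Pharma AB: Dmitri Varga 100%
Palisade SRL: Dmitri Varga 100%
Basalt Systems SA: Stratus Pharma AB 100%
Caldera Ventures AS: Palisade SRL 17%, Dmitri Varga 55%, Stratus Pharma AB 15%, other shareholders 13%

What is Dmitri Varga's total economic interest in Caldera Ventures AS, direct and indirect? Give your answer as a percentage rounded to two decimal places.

87.00%

Dmitri reaches Caldera along 3 paths.
Via Palisade: 100% × 17% = 17%.
Direct stake: 55% = 55%.
Via Stratus: 100% × 15% = 15%.
Total: 17% + 55% + 15% = 87%.
Rounded: 87.00%.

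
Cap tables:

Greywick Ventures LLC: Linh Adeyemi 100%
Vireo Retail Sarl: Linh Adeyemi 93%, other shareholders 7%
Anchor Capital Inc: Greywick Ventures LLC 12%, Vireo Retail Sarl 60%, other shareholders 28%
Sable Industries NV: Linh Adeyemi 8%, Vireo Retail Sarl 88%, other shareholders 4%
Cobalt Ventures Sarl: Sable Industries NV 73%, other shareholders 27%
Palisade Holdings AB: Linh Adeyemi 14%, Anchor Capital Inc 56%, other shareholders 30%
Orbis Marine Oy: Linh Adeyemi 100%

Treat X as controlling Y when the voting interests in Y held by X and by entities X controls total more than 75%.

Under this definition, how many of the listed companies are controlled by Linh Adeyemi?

4

Linh holds 100% of Greywick, so Linh controls Greywick.
Linh holds 93% of Vireo, so Linh controls Vireo.
Linh and Vireo together hold 8% + 88% = 96% of Sable, so Linh controls Sable.
Linh holds 100% of Orbis, so Linh controls Orbis.
No other company's threshold is met.
Linh controls 4 companies.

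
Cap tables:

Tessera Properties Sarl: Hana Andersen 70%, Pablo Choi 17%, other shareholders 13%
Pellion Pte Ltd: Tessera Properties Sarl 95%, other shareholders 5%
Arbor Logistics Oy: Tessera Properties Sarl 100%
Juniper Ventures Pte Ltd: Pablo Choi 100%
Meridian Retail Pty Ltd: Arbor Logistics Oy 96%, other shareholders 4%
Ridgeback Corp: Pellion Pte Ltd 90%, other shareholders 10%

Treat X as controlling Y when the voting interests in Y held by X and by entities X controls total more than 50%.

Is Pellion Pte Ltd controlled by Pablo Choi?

Pablo holds 100% of Juniper, so Pablo controls Juniper.
Neither Pablo nor any entity Pablo controls holds any voting interest in Pellion.
So Pablo does not control Pellion.

No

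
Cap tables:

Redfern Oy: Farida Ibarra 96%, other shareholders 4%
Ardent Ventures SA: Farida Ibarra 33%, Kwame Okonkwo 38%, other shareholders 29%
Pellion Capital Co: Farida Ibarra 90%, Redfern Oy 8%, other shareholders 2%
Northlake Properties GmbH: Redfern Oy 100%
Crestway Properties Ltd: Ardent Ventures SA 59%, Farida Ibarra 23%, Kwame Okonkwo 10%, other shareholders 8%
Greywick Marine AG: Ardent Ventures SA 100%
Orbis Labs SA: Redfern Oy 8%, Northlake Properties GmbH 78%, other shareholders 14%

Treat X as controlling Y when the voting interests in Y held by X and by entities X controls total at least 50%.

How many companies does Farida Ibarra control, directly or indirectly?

4

Farida holds 96% of Redfern, so Farida controls Redfern.
Farida and Redfern together hold 90% + 8% = 98% of Pellion, so Farida controls Pellion.
Redfern holds 100% of Northlake, so Farida controls Northlake.
Redfern and Northlake together hold 8% + 78% = 86% of Orbis, so Farida controls Orbis.
No other company's threshold is met.
Farida controls 4 companies.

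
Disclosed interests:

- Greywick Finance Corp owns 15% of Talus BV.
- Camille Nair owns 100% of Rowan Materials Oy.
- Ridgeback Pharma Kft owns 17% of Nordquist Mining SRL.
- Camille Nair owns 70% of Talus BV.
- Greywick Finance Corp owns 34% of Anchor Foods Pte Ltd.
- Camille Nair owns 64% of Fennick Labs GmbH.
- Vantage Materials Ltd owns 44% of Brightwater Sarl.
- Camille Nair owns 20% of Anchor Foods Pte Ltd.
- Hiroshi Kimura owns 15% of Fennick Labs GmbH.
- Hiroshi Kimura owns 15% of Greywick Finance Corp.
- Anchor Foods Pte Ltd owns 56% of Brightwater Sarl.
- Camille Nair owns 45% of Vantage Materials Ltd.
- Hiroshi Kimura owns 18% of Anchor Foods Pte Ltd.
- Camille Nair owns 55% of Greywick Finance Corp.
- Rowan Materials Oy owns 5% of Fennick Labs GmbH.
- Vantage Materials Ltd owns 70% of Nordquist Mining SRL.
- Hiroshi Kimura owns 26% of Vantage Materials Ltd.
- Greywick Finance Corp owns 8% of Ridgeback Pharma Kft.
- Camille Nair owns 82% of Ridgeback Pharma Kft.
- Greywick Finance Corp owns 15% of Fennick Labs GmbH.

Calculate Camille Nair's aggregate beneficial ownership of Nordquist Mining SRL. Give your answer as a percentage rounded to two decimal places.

Camille reaches Nordquist along 3 paths.
Via Ridgeback: 82% × 17% = 13.94%.
Via Greywick → Ridgeback: 55% × 8% × 17% = 0.748%.
Via Vantage: 45% × 70% = 31.5%.
Total: 13.94% + 0.748% + 31.5% = 46.188%.
Rounded: 46.19%.

46.19%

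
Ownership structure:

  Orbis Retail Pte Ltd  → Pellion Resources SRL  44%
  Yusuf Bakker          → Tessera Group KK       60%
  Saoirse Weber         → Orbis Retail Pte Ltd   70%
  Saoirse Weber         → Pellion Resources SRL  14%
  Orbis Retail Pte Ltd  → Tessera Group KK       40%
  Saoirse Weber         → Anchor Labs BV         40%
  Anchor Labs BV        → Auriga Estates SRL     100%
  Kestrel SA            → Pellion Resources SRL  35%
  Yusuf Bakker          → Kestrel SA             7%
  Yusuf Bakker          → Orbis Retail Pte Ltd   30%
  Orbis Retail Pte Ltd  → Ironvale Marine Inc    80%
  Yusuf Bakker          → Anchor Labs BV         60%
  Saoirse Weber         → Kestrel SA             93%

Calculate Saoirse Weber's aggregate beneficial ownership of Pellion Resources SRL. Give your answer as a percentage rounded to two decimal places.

Saoirse reaches Pellion along 3 paths.
Via Kestrel: 93% × 35% = 32.55%.
Direct stake: 14% = 14%.
Via Orbis: 70% × 44% = 30.8%.
Total: 32.55% + 14% + 30.8% = 77.35%.

77.35%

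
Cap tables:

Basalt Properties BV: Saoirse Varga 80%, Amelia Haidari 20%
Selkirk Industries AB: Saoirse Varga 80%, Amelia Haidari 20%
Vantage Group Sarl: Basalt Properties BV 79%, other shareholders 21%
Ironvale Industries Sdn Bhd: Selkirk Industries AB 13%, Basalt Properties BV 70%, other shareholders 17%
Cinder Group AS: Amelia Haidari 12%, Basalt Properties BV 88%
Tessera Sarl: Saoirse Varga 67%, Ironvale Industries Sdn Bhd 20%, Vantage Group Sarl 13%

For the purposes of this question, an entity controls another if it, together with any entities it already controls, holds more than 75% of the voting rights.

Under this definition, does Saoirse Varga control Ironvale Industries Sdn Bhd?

Yes

Saoirse holds 80% of Basalt, so Saoirse controls Basalt.
Saoirse holds 80% of Selkirk, so Saoirse controls Selkirk.
Selkirk and Basalt together hold 13% + 70% = 83% of Ironvale, so Saoirse controls Ironvale.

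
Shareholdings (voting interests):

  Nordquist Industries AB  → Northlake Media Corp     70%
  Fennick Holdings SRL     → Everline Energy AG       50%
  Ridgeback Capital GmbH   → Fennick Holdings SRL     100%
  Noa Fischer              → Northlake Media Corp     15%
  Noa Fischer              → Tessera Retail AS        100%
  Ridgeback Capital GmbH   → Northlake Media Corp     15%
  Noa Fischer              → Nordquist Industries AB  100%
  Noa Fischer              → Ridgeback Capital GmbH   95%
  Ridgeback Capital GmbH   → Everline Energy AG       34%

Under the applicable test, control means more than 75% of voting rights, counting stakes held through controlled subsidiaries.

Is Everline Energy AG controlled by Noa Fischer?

Yes

Noa holds 95% of Ridgeback, so Noa controls Ridgeback.
Ridgeback holds 100% of Fennick, so Noa controls Fennick.
Ridgeback and Fennick together hold 34% + 50% = 84% of Everline, so Noa controls Everline.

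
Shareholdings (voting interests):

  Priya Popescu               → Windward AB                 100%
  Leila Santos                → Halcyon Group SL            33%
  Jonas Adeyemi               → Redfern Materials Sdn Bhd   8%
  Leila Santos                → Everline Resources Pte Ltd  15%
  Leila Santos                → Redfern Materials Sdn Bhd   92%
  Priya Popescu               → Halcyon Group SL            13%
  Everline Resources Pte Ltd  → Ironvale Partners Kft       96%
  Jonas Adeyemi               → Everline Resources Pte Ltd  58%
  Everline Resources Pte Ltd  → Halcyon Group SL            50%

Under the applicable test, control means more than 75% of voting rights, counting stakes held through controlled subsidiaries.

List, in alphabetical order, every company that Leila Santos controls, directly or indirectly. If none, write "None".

Redfern Materials Sdn Bhd

Leila holds 92% of Redfern, so Leila controls Redfern.
No other company's threshold is met.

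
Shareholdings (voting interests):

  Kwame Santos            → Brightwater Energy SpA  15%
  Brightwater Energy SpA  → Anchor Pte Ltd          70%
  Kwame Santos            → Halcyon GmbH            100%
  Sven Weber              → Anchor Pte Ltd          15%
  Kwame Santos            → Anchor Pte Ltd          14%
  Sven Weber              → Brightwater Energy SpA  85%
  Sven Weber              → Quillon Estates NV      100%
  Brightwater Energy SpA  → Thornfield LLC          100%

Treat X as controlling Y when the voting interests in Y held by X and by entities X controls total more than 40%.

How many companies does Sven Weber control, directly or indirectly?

4

Sven holds 85% of Brightwater, so Sven controls Brightwater.
Brightwater and Sven together hold 70% + 15% = 85% of Anchor, so Sven controls Anchor.
Sven holds 100% of Quillon, so Sven controls Quillon.
Brightwater holds 100% of Thornfield, so Sven controls Thornfield.
No other company's threshold is met.
Sven controls 4 companies.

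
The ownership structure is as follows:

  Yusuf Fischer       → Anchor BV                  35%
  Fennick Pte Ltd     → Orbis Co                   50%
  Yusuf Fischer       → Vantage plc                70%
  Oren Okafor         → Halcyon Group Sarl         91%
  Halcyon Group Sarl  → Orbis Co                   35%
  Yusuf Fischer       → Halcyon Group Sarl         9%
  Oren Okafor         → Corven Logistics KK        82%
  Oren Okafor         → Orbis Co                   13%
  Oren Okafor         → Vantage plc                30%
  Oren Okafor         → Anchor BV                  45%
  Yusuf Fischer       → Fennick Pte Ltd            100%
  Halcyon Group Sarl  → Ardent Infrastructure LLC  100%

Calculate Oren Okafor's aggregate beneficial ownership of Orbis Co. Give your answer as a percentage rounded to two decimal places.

Oren reaches Orbis along 2 paths.
Via Halcyon: 91% × 35% = 31.85%.
Direct stake: 13% = 13%.
Total: 31.85% + 13% = 44.85%.

44.85%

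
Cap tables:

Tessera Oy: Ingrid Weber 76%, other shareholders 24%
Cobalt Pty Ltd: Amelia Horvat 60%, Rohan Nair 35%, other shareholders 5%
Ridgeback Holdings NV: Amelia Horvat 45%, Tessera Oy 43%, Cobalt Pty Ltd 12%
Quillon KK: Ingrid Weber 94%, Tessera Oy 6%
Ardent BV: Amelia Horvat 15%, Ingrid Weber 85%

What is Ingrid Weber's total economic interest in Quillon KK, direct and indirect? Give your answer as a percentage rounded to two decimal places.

Ingrid reaches Quillon along 2 paths.
Direct stake: 94% = 94%.
Via Tessera: 76% × 6% = 4.56%.
Total: 94% + 4.56% = 98.56%.

98.56%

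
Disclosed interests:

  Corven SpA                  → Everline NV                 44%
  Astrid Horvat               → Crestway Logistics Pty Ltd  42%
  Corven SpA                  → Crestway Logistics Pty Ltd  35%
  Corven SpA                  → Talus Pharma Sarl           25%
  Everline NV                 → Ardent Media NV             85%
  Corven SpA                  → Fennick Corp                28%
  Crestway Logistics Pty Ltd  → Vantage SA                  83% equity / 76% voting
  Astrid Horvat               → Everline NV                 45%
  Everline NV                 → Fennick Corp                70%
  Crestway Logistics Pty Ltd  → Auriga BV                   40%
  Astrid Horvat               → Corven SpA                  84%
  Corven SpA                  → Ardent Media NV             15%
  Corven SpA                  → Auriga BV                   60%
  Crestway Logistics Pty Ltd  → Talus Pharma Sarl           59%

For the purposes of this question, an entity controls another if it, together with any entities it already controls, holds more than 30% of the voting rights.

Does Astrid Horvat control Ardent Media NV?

Astrid holds 84% of Corven, so Astrid controls Corven.
Astrid and Corven together hold 45% + 44% = 89% of Everline, so Astrid controls Everline.
Everline and Corven together hold 85% + 15% = 100% of Ardent, so Astrid controls Ardent.

Yes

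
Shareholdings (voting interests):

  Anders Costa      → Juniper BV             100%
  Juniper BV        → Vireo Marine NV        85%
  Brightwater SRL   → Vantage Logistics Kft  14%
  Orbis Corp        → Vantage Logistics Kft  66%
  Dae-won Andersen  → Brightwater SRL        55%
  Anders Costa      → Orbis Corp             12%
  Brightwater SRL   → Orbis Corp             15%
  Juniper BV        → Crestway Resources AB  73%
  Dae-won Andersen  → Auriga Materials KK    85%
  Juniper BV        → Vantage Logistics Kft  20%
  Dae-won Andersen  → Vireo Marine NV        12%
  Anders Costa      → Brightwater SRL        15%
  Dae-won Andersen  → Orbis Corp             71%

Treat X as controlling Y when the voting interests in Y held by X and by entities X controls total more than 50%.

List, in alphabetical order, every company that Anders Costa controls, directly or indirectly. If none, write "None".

Crestway Resources AB, Juniper BV, Vireo Marine NV

Anders holds 100% of Juniper, so Anders controls Juniper.
Juniper holds 85% of Vireo, so Anders controls Vireo.
Juniper holds 73% of Crestway, so Anders controls Crestway.
No other company's threshold is met.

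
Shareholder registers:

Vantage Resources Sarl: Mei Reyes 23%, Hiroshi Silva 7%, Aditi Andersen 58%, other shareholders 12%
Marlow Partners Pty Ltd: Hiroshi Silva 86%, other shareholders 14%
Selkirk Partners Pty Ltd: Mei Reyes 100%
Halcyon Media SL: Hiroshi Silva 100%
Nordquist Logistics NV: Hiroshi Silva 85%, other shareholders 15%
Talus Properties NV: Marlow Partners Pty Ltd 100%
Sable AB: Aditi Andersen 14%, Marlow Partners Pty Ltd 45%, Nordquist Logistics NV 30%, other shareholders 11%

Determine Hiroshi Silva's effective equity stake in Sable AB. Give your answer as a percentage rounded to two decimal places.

64.20%

Hiroshi reaches Sable along 2 paths.
Via Marlow: 86% × 45% = 38.7%.
Via Nordquist: 85% × 30% = 25.5%.
Total: 38.7% + 25.5% = 64.2%.
Rounded: 64.20%.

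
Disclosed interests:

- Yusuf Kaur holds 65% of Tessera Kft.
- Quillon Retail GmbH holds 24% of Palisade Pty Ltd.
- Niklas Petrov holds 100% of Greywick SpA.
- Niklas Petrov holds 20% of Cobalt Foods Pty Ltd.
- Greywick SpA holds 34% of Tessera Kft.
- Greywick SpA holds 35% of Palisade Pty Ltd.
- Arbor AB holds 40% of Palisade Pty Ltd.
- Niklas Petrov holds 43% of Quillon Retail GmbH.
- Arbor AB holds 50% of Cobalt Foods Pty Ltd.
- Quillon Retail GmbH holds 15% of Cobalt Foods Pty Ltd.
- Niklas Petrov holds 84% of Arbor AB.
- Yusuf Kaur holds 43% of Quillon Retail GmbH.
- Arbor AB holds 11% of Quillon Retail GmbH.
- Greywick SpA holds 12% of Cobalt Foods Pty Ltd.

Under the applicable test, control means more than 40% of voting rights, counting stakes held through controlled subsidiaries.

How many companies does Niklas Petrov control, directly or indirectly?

5

Niklas holds 84% of Arbor, so Niklas controls Arbor.
Niklas and Arbor together hold 43% + 11% = 54% of Quillon, so Niklas controls Quillon.
Niklas holds 100% of Greywick, so Niklas controls Greywick.
Greywick and Arbor and Quillon together hold 35% + 40% + 24% = 99% of Palisade, so Niklas controls Palisade.
Quillon and Niklas and Arbor and Greywick together hold 15% + 20% + 50% + 12% = 97% of Cobalt, so Niklas controls Cobalt.
No other company's threshold is met.
Niklas controls 5 companies.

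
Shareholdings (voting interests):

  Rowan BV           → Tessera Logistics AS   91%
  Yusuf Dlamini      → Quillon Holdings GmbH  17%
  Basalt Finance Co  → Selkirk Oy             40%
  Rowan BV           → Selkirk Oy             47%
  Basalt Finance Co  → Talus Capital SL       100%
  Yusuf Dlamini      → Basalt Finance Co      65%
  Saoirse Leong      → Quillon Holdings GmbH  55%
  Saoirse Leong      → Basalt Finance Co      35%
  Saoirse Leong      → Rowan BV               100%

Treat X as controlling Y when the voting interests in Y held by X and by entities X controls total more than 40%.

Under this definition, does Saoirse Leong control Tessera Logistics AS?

Saoirse holds 100% of Rowan, so Saoirse controls Rowan.
Rowan holds 91% of Tessera, so Saoirse controls Tessera.

Yes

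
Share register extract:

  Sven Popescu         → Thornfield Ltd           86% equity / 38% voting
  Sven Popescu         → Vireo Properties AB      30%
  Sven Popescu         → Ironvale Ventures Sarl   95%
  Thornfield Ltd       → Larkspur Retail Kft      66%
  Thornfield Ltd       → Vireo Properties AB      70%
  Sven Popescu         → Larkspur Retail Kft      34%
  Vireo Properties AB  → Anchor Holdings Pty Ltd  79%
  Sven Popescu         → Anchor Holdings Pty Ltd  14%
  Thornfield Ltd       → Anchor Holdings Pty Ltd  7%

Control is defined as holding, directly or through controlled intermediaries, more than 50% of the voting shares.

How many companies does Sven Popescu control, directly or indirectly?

Sven holds 95% of Ironvale, so Sven controls Ironvale.
No other company's threshold is met.
Sven controls 1 company.

1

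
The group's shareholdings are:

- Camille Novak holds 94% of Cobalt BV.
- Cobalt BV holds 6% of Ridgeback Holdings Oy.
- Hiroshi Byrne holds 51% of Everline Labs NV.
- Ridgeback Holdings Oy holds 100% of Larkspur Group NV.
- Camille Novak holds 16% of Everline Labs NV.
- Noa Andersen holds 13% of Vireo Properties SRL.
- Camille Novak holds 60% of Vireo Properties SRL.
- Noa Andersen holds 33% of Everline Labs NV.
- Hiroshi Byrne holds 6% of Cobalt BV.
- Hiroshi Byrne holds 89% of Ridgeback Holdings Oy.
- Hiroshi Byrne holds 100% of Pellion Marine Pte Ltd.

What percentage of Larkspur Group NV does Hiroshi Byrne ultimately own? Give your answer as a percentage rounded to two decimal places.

89.36%

Hiroshi reaches Larkspur along 2 paths.
Via Cobalt → Ridgeback: 6% × 6% × 100% = 0.36%.
Via Ridgeback: 89% × 100% = 89%.
Total: 0.36% + 89% = 89.36%.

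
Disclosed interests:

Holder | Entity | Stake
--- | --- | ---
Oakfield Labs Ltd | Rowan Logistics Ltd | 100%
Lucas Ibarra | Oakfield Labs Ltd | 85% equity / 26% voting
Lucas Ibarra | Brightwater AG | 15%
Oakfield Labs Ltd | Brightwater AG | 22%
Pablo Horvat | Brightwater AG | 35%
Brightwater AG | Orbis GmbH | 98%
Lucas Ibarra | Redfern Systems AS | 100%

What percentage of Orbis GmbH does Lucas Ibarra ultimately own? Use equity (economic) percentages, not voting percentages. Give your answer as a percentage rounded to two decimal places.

33.03%

Lucas reaches Orbis along 2 paths.
Via Oakfield → Brightwater: 85% × 22% × 98% = 18.326%.
Via Brightwater: 15% × 98% = 14.7%.
Total: 18.326% + 14.7% = 33.026%.
Rounded: 33.03%.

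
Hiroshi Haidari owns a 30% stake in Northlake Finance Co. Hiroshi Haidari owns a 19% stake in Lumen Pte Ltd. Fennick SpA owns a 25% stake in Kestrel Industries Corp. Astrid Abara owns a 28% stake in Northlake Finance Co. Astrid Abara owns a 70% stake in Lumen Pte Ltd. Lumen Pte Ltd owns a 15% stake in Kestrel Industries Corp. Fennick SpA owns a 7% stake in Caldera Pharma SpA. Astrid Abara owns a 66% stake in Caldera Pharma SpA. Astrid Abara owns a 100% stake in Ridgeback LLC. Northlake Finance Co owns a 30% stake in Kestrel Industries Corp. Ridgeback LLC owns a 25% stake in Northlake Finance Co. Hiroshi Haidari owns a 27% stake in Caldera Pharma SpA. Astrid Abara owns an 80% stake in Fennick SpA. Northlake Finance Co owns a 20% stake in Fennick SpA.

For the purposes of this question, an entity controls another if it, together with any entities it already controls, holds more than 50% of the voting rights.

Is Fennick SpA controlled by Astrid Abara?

Astrid holds 100% of Ridgeback, so Astrid controls Ridgeback.
Ridgeback and Astrid together hold 25% + 28% = 53% of Northlake, so Astrid controls Northlake.
Astrid and Northlake together hold 80% + 20% = 100% of Fennick, so Astrid controls Fennick.

Yes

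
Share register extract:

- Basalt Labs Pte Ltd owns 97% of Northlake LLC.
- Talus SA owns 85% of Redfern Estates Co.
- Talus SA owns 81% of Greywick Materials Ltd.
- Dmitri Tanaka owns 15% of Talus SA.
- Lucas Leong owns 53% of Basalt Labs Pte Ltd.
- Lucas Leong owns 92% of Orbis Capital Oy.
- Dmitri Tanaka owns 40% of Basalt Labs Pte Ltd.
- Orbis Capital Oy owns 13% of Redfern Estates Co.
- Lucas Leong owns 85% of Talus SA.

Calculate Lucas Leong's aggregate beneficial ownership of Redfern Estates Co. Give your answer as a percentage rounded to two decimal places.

Lucas reaches Redfern along 2 paths.
Via Orbis: 92% × 13% = 11.96%.
Via Talus: 85% × 85% = 72.25%.
Total: 11.96% + 72.25% = 84.21%.

84.21%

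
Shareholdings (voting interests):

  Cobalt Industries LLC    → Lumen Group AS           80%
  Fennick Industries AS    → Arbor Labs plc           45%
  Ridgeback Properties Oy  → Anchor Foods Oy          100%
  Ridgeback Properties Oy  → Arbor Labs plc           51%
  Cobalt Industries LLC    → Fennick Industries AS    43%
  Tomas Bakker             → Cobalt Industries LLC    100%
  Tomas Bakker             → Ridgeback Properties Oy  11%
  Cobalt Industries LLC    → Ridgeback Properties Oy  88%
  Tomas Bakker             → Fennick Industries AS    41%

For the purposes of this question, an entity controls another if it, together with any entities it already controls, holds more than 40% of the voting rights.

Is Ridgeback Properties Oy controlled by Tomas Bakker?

Tomas holds 100% of Cobalt, so Tomas controls Cobalt.
Cobalt and Tomas together hold 88% + 11% = 99% of Ridgeback, so Tomas controls Ridgeback.

Yes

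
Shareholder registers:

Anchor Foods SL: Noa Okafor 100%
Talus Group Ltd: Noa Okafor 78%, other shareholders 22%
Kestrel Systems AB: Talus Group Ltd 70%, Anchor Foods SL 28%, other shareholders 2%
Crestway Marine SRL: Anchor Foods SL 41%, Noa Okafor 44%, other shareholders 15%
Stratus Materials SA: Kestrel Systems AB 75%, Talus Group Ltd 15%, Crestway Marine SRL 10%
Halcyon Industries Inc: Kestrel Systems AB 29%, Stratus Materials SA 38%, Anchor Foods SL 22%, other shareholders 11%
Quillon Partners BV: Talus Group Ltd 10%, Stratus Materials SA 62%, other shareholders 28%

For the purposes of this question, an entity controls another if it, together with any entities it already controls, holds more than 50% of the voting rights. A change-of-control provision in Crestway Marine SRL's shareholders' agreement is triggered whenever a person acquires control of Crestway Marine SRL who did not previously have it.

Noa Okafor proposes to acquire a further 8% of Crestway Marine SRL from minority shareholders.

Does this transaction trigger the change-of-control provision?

The purchase changes only Noa's holdings, so Noa is the only person who could newly come to control Crestway.
Noa holds 100% of Anchor, so Noa controls Anchor.
Anchor and Noa together hold 41% + 44% = 85% of Crestway, so Noa controls Crestway.
So Noa already controls Crestway before the transaction.
After the purchase, Noa's direct stake in Crestway rises to 44% + 8% = 52%.
Noa controlled Crestway already, so this is not a new person acquiring control; every other person's position is unchanged or reduced.
No new person acquires control, so the clause is not triggered.

No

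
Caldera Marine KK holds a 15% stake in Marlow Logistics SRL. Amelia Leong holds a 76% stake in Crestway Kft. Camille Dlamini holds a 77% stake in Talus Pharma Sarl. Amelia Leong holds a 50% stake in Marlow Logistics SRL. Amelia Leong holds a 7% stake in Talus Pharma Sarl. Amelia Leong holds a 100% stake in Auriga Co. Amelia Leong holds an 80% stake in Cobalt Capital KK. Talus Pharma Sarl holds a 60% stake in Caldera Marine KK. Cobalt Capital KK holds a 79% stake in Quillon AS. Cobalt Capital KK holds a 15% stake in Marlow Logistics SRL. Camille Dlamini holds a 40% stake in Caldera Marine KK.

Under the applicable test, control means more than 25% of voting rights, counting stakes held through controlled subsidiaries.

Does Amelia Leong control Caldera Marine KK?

No

Amelia holds 80% of Cobalt, so Amelia controls Cobalt.
Amelia holds 76% of Crestway, so Amelia controls Crestway.
Amelia holds 100% of Auriga, so Amelia controls Auriga.
Amelia and Cobalt together hold 50% + 15% = 65% of Marlow, so Amelia controls Marlow.
Cobalt holds 79% of Quillon, so Amelia controls Quillon.
Neither Amelia nor any entity Amelia controls holds any voting interest in Caldera.
So Amelia does not control Caldera.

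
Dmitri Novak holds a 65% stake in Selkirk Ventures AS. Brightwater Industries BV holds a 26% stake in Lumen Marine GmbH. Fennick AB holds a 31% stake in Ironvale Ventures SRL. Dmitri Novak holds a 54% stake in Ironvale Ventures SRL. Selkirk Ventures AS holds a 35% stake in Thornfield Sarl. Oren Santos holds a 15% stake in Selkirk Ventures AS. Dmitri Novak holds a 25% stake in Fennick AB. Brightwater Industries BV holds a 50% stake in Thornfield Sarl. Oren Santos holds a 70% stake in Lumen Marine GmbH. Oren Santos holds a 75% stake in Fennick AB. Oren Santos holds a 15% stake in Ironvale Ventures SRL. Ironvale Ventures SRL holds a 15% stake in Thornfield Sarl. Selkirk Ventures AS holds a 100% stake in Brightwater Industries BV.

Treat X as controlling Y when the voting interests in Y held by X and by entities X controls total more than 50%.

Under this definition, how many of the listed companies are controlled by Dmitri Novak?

Dmitri holds 65% of Selkirk, so Dmitri controls Selkirk.
Selkirk holds 100% of Brightwater, so Dmitri controls Brightwater.
Dmitri holds 54% of Ironvale, so Dmitri controls Ironvale.
Ironvale and Brightwater and Selkirk together hold 15% + 50% + 35% = 100% of Thornfield, so Dmitri controls Thornfield.
No other company's threshold is met.
Dmitri controls 4 companies.

4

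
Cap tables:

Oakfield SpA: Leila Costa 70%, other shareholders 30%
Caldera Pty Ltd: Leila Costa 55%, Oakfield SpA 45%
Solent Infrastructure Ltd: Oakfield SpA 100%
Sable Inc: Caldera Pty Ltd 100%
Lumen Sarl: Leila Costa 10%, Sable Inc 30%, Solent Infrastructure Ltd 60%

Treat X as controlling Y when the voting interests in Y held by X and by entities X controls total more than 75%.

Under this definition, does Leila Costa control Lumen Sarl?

Leila's largest direct stake is 70% in Oakfield, which does not meet the threshold, so Leila controls no company.
In Lumen, Leila's side holds only 10%, not > 75%.
So Leila does not control Lumen.

No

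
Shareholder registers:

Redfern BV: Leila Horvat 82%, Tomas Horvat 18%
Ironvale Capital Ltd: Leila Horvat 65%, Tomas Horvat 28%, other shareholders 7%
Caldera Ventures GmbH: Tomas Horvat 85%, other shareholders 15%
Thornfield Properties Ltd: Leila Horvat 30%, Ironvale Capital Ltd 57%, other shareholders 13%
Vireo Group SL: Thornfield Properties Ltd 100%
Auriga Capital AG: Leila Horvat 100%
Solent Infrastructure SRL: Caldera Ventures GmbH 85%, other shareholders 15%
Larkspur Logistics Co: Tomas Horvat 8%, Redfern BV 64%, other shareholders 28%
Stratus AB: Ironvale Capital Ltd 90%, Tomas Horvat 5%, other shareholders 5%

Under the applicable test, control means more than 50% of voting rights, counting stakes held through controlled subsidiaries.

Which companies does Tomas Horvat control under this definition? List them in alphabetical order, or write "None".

Caldera Ventures GmbH, Solent Infrastructure SRL

Tomas holds 85% of Caldera, so Tomas controls Caldera.
Caldera holds 85% of Solent, so Tomas controls Solent.
No other company's threshold is met.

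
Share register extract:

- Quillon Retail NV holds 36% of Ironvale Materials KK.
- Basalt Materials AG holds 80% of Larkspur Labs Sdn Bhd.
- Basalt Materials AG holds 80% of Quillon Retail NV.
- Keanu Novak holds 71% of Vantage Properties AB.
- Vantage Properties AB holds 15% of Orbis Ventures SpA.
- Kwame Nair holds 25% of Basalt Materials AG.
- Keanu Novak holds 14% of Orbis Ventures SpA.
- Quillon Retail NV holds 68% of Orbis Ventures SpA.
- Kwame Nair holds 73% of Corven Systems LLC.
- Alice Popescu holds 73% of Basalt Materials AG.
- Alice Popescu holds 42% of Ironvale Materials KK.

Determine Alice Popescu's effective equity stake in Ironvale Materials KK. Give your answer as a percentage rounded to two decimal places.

63.02%

Alice reaches Ironvale along 2 paths.
Via Basalt → Quillon: 73% × 80% × 36% = 21.024%.
Direct stake: 42% = 42%.
Total: 21.024% + 42% = 63.024%.
Rounded: 63.02%.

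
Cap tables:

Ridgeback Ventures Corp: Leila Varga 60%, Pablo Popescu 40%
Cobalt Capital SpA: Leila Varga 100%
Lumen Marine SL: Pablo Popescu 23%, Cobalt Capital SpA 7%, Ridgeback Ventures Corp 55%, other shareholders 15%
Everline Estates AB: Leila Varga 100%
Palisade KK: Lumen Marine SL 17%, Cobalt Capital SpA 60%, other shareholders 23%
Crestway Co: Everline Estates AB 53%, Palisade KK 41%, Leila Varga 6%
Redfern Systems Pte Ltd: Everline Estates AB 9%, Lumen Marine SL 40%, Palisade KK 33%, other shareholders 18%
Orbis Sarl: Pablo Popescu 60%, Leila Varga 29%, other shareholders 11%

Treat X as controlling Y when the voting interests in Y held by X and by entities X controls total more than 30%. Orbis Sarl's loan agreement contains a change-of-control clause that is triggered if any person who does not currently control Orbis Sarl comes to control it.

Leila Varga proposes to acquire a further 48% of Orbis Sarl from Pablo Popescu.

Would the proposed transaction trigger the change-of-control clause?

Yes

The purchase adds only to Leila's holdings (Pablo's stake shrinks), so Leila is the only person who could newly come to control Orbis.
Leila holds 60% of Ridgeback, so Leila controls Ridgeback.
Leila holds 100% of Cobalt, so Leila controls Cobalt.
Cobalt and Ridgeback together hold 7% + 55% = 62% of Lumen, so Leila controls Lumen.
Leila holds 100% of Everline, so Leila controls Everline.
Lumen and Cobalt together hold 17% + 60% = 77% of Palisade, so Leila controls Palisade.
Everline and Palisade and Leila together hold 53% + 41% + 6% = 100% of Crestway, so Leila controls Crestway.
Everline and Lumen and Palisade together hold 9% + 40% + 33% = 82% of Redfern, so Leila controls Redfern.
In Orbis, Leila's side holds only 29%, not > 30%.
So before the transaction, Leila does not control Orbis.
After the purchase, Leila's direct stake in Orbis rises to 29% + 48% = 77%, and Pablo's stake falls to 12%.
Leila holds 77% of Orbis, so Leila controls Orbis.
Leila did not control Orbis before and does after, so the clause is triggered.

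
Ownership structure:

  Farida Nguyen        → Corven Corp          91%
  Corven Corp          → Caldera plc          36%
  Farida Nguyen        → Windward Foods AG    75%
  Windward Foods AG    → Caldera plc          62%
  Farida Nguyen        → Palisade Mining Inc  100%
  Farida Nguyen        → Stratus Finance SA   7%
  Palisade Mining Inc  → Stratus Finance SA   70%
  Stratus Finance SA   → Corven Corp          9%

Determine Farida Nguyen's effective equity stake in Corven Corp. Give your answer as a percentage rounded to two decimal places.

Farida reaches Corven along 3 paths.
Direct stake: 91% = 91%.
Via Palisade → Stratus: 100% × 70% × 9% = 6.3%.
Via Stratus: 7% × 9% = 0.63%.
Total: 91% + 6.3% + 0.63% = 97.93%.

97.93%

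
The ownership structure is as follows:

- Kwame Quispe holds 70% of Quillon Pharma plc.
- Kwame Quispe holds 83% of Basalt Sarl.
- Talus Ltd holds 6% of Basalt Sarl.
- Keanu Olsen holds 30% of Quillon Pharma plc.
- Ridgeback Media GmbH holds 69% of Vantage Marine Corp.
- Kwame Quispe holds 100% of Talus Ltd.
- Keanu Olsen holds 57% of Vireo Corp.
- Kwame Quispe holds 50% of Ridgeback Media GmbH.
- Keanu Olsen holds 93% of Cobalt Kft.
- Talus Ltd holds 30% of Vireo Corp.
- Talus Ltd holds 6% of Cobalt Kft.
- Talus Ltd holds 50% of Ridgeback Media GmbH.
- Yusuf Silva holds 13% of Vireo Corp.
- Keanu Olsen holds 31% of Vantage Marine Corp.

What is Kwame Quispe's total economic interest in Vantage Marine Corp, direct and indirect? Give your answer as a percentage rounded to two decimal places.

69.00%

Kwame reaches Vantage along 2 paths.
Via Ridgeback: 50% × 69% = 34.5%.
Via Talus → Ridgeback: 100% × 50% × 69% = 34.5%.
Total: 34.5% + 34.5% = 69%.
Rounded: 69.00%.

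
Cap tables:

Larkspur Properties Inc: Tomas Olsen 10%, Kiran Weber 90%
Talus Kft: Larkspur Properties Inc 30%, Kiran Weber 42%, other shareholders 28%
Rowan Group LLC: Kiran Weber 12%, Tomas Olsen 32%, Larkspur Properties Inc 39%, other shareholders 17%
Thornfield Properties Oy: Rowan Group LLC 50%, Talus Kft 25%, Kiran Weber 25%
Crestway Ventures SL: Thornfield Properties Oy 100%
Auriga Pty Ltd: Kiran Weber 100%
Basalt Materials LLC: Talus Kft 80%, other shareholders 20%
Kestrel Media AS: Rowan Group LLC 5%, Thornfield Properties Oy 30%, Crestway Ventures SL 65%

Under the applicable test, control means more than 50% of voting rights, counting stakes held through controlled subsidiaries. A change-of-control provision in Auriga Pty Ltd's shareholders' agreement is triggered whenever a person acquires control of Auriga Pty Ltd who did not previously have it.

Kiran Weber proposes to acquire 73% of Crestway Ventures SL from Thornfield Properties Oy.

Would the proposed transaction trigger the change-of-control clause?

No

The purchase adds only to Kiran's holdings (Thornfield's stake shrinks), so Kiran is the only person who could newly come to control Auriga.
Kiran holds 100% of Auriga, so Kiran controls Auriga.
So Kiran already controls Auriga before the transaction.
After the purchase, Kiran holds 73% of Crestway directly, and Thornfield's stake falls to 27%.
Kiran controlled Auriga already, so this is not a new person acquiring control; every other person's position is unchanged or reduced.
No new person acquires control, so the clause is not triggered.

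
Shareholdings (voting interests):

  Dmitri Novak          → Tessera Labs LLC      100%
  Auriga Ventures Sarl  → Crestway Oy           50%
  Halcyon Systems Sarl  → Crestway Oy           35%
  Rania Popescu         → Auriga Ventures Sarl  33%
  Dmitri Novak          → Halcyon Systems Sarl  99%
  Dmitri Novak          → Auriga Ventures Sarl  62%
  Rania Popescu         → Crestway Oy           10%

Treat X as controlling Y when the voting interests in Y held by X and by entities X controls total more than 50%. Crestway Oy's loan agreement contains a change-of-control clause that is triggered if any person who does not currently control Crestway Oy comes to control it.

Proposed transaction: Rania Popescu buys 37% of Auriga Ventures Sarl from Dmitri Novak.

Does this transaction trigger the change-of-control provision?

The purchase adds only to Rania's holdings (Dmitri's stake shrinks), so Rania is the only person who could newly come to control Crestway.
Rania's largest direct stake is 33% in Auriga, which does not meet the threshold, so Rania controls no company.
In Crestway, Rania's side holds only 10%, not > 50%.
So before the transaction, Rania does not control Crestway.
After the purchase, Rania's direct stake in Auriga rises to 33% + 37% = 70%, and Dmitri's stake falls to 25%.
Rania holds 70% of Auriga, so Rania controls Auriga.
Rania and Auriga together hold 10% + 50% = 60% of Crestway, so Rania controls Crestway.
Rania did not control Crestway before and does after, so the clause is triggered.

Yes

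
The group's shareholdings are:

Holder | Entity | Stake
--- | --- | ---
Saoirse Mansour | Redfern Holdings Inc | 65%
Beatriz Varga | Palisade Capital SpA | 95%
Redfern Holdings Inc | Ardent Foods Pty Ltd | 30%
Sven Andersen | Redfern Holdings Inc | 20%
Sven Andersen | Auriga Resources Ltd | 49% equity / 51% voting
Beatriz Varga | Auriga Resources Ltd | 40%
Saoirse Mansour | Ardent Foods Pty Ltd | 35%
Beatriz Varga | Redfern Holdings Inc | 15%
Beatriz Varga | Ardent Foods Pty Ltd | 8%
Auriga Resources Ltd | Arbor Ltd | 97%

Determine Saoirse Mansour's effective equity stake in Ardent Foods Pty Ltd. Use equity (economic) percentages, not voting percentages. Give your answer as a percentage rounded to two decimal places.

54.50%

Saoirse reaches Ardent along 2 paths.
Via Redfern: 65% × 30% = 19.5%.
Direct stake: 35% = 35%.
Total: 19.5% + 35% = 54.5%.
Rounded: 54.50%.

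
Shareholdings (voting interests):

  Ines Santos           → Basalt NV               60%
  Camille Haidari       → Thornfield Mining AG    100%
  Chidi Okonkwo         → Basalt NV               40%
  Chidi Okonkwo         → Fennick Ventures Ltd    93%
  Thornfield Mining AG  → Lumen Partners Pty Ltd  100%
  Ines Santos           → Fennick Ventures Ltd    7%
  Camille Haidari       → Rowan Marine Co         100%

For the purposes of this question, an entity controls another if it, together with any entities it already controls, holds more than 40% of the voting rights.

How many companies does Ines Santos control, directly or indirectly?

Ines holds 60% of Basalt, so Ines controls Basalt.
No other company's threshold is met.
Ines controls 1 company.

1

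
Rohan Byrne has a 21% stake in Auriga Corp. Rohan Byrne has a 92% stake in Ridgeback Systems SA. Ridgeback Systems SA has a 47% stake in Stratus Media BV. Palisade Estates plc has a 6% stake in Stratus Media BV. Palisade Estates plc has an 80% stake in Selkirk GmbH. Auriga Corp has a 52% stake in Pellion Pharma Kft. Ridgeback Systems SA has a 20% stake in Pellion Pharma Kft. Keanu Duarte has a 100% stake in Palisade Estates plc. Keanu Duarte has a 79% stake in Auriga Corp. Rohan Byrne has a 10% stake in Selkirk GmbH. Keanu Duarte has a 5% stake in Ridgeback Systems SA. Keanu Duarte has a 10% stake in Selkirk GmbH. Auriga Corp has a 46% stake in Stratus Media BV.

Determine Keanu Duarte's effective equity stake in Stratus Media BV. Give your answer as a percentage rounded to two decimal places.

44.69%

Keanu reaches Stratus along 3 paths.
Via Auriga: 79% × 46% = 36.34%.
Via Palisade: 100% × 6% = 6%.
Via Ridgeback: 5% × 47% = 2.35%.
Total: 36.34% + 6% + 2.35% = 44.69%.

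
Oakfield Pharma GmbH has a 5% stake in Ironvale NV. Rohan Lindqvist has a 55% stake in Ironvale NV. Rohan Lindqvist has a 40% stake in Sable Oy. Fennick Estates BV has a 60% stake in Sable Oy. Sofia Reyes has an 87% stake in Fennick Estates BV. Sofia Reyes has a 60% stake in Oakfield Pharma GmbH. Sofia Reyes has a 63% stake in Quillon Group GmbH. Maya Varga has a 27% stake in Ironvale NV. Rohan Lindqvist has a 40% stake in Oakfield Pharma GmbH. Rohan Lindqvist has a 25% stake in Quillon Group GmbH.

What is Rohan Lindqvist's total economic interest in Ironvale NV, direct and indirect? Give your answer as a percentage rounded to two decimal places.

Rohan reaches Ironvale along 2 paths.
Direct stake: 55% = 55%.
Via Oakfield: 40% × 5% = 2%.
Total: 55% + 2% = 57%.
Rounded: 57.00%.

57.00%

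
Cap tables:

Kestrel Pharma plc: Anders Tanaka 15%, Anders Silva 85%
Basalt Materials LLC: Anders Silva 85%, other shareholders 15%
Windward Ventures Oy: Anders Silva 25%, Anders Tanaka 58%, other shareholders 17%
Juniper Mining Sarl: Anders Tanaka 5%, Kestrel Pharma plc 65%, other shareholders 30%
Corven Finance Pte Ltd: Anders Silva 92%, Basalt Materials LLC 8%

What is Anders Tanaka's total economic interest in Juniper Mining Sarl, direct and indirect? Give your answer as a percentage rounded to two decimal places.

14.75%

Anders Tanaka reaches Juniper along 2 paths.
Direct stake: 5% = 5%.
Via Kestrel: 15% × 65% = 9.75%.
Total: 5% + 9.75% = 14.75%.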